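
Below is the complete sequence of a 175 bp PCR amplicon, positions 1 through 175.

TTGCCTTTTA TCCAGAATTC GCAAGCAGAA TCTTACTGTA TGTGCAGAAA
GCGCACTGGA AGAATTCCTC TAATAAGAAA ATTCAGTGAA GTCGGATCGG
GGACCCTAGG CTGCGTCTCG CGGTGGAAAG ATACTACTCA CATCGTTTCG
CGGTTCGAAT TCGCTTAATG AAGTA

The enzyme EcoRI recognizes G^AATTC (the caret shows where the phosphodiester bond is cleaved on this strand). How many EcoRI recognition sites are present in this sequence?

3

GAATTC occurs starting at positions 15, 62, 157.
EcoRI cuts at 3 sites.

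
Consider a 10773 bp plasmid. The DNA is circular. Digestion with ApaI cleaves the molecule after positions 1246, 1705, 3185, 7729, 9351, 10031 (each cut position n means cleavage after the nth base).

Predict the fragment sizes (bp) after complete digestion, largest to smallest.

Circular molecule, 6 cuts → 6 fragments:
  1705 − 1246 = 459 bp
  3185 − 1705 = 1480 bp
  7729 − 3185 = 4544 bp
  9351 − 7729 = 1622 bp
  10031 − 9351 = 680 bp
  wrap: 10773 − 10031 + 1246 = 1988 bp
Sorted largest to smallest: 4544, 1988, 1622, 1480, 680, 459 bp.

4544, 1988, 1622, 1480, 680, 459 bp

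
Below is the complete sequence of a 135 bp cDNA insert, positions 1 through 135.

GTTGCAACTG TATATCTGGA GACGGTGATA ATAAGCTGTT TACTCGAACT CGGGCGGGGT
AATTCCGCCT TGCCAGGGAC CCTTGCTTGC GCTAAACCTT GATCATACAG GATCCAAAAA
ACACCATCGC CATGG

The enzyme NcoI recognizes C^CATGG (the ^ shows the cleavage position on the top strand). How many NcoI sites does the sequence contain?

1

CCATGG occurs starting at position 130.
NcoI cuts at 1 site.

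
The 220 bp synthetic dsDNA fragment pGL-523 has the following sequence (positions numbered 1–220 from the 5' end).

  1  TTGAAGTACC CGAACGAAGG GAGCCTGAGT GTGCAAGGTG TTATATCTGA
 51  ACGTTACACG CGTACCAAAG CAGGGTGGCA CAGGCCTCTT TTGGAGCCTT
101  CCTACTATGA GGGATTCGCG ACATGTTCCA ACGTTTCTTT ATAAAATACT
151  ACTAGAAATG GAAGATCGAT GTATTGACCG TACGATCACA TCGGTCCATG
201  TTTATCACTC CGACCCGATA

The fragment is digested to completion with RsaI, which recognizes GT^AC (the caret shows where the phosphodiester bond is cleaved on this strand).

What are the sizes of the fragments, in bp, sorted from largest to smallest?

RsaI sites (GTAC) start at positions 6, 62, 180.
RsaI cuts after base 2 of each site, so after positions 7, 63, 181.
Linear molecule, 3 cuts → 4 fragments:
  1–7 → 7 bp
  8–63 → 56 bp
  64–181 → 118 bp
  182–220 → 39 bp
Sorted largest to smallest: 118, 56, 39, 7 bp.

118, 56, 39, 7 bp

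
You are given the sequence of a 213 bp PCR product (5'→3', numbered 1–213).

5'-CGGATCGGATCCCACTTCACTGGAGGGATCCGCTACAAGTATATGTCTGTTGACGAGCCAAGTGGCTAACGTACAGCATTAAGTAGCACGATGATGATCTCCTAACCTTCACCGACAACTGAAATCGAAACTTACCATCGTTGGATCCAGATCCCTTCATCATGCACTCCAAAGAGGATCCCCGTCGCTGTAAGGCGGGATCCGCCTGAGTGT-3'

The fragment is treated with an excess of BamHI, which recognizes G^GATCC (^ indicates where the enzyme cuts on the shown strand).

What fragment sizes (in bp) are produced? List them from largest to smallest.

117, 33, 22, 19, 15, 7 bp

BamHI sites (GGATCC) start at positions 7, 26, 143, 176, 198.
BamHI cuts after the first base of each site, so after positions 7, 26, 143, 176, 198.
Linear molecule, 5 cuts → 6 fragments:
  1–7 → 7 bp
  8–26 → 19 bp
  27–143 → 117 bp
  144–176 → 33 bp
  177–198 → 22 bp
  199–213 → 15 bp
Sorted largest to smallest: 117, 33, 22, 19, 15, 7 bp.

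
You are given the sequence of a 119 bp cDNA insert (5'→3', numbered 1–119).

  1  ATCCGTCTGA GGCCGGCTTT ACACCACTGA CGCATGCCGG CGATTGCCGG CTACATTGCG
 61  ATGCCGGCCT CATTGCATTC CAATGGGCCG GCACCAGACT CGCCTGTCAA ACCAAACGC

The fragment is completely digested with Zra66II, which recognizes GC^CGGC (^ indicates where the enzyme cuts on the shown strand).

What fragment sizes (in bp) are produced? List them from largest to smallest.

31, 24, 24, 17, 13, 10 bp

Zra66II sites (GCCGGC) start at positions 12, 36, 46, 63, 87.
Zra66II cuts after base 2 of each site, so after positions 13, 37, 47, 64, 88.
Linear molecule, 5 cuts → 6 fragments:
  1–13 → 13 bp
  14–37 → 24 bp
  38–47 → 10 bp
  48–64 → 17 bp
  65–88 → 24 bp
  89–119 → 31 bp
Sorted largest to smallest: 31, 24, 24, 17, 13, 10 bp.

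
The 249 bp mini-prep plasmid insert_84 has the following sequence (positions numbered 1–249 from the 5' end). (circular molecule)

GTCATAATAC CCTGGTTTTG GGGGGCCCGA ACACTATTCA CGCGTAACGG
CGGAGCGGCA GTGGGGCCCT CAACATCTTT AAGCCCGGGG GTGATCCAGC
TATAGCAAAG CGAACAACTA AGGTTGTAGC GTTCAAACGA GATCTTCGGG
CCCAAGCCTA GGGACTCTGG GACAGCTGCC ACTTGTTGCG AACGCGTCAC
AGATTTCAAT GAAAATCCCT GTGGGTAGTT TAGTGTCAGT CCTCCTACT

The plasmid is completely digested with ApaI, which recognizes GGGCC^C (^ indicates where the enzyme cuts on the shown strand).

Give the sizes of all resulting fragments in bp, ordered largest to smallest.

ApaI sites (GGGCCC) start at positions 23, 64, 148.
ApaI cuts after base 5 of each site (before the last base), so after positions 27, 68, 152.
Circular molecule, 3 cuts → 3 fragments:
  28–68 → 41 bp
  69–152 → 84 bp
  153–249 then 1–27 → 97 + 27 = 124 bp
Sorted largest to smallest: 124, 84, 41 bp.

124, 84, 41 bp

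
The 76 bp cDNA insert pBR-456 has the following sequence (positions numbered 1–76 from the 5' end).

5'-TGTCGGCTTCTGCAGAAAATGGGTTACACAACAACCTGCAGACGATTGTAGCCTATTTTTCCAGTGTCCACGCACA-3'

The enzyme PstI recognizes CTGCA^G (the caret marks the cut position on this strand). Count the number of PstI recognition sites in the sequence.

CTGCAG occurs starting at positions 10, 36.
PstI cuts at 2 sites.

2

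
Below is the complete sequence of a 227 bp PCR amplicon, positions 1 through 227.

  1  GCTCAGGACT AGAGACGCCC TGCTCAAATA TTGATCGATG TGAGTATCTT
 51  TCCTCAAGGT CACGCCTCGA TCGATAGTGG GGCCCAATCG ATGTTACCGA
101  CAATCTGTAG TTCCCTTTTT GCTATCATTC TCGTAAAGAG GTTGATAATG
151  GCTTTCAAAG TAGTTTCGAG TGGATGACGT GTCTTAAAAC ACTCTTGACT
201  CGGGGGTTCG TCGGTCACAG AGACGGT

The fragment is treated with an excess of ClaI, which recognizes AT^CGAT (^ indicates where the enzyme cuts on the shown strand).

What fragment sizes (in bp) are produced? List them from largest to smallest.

139, 36, 35, 17 bp

ClaI sites (ATCGAT) start at positions 34, 70, 87.
ClaI cuts after base 2 of each site, so after positions 35, 71, 88.
Linear molecule, 3 cuts → 4 fragments:
  1–35 → 35 bp
  36–71 → 36 bp
  72–88 → 17 bp
  89–227 → 139 bp
Sorted largest to smallest: 139, 36, 35, 17 bp.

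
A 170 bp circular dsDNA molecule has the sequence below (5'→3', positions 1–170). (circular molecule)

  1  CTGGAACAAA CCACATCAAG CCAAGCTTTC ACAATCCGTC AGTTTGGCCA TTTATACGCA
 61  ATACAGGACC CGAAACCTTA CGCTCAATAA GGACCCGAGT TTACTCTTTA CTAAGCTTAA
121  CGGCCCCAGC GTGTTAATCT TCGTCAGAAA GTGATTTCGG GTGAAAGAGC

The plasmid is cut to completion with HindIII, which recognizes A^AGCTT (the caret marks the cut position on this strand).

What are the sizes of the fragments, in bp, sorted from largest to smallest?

HindIII sites (AAGCTT) start at positions 23, 113.
HindIII cuts after the first base of each site, so after positions 23, 113.
Circular molecule, 2 cuts → 2 fragments:
  24–113 → 90 bp
  114–170 then 1–23 → 57 + 23 = 80 bp
Sorted largest to smallest: 90, 80 bp.

90, 80 bp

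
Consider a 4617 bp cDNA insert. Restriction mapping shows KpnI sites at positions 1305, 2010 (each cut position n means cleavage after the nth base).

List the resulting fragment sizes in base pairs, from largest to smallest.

Linear molecule, 2 cuts → 3 fragments:
  1305 − 0 = 1305 bp
  2010 − 1305 = 705 bp
  4617 − 2010 = 2607 bp
Sorted largest to smallest: 2607, 1305, 705 bp.

2607, 1305, 705 bp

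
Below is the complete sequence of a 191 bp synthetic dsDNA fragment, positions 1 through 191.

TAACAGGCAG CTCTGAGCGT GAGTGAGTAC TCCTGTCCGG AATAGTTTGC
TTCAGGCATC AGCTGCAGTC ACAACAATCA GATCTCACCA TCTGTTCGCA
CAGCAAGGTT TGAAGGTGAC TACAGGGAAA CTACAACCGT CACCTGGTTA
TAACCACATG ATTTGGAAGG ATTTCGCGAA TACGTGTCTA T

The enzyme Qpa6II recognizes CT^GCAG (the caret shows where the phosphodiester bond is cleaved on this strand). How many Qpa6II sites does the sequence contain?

1

CTGCAG occurs starting at position 63.
Qpa6II cuts at 1 site.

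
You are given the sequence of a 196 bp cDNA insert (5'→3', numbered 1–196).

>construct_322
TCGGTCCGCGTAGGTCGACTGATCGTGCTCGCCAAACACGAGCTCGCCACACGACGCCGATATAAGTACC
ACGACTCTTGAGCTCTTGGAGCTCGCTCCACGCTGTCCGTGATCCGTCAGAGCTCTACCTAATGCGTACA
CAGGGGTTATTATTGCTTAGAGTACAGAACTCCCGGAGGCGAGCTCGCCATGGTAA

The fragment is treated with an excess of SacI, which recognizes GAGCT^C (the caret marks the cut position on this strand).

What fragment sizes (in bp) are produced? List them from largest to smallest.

SacI sites (GAGCTC) start at positions 40, 80, 89, 120, 181.
SacI cuts after base 5 of each site (before the last base), so after positions 44, 84, 93, 124, 185.
Linear molecule, 5 cuts → 6 fragments:
  1–44 → 44 bp
  45–84 → 40 bp
  85–93 → 9 bp
  94–124 → 31 bp
  125–185 → 61 bp
  186–196 → 11 bp
Sorted largest to smallest: 61, 44, 40, 31, 11, 9 bp.

61, 44, 40, 31, 11, 9 bp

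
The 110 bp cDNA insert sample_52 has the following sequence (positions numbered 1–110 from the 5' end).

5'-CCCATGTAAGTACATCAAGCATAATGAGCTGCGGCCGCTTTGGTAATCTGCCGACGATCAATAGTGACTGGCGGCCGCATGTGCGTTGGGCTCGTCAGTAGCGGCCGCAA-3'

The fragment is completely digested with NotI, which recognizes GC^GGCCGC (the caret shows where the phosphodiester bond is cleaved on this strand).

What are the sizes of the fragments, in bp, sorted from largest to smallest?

NotI sites (GCGGCCGC) start at positions 31, 71, 101.
NotI cuts after base 2 of each site, so after positions 32, 72, 102.
Linear molecule, 3 cuts → 4 fragments:
  1–32 → 32 bp
  33–72 → 40 bp
  73–102 → 30 bp
  103–110 → 8 bp
Sorted largest to smallest: 40, 32, 30, 8 bp.

40, 32, 30, 8 bp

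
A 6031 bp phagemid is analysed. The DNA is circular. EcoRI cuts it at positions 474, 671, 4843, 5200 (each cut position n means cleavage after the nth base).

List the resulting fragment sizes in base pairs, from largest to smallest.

4172, 1305, 357, 197 bp

Circular molecule, 4 cuts → 4 fragments:
  671 − 474 = 197 bp
  4843 − 671 = 4172 bp
  5200 − 4843 = 357 bp
  wrap: 6031 − 5200 + 474 = 1305 bp
Sorted largest to smallest: 4172, 1305, 357, 197 bp.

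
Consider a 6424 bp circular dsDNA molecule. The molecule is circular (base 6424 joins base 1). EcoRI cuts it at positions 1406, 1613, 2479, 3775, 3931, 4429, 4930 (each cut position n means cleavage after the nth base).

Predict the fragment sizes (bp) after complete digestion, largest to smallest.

Circular molecule, 7 cuts → 7 fragments:
  1613 − 1406 = 207 bp
  2479 − 1613 = 866 bp
  3775 − 2479 = 1296 bp
  3931 − 3775 = 156 bp
  4429 − 3931 = 498 bp
  4930 − 4429 = 501 bp
  wrap: 6424 − 4930 + 1406 = 2900 bp
Sorted largest to smallest: 2900, 1296, 866, 501, 498, 207, 156 bp.

2900, 1296, 866, 501, 498, 207, 156 bp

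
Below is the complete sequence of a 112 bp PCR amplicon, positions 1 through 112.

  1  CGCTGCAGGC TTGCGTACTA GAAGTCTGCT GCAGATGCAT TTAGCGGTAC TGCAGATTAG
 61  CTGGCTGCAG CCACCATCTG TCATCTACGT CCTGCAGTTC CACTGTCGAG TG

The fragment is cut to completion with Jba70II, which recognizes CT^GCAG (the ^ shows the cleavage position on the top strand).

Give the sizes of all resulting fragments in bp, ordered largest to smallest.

Jba70II sites (CTGCAG) start at positions 3, 29, 50, 65, 92.
Jba70II cuts after base 2 of each site, so after positions 4, 30, 51, 66, 93.
Linear molecule, 5 cuts → 6 fragments:
  1–4 → 4 bp
  5–30 → 26 bp
  31–51 → 21 bp
  52–66 → 15 bp
  67–93 → 27 bp
  94–112 → 19 bp
Sorted largest to smallest: 27, 26, 21, 19, 15, 4 bp.

27, 26, 21, 19, 15, 4 bp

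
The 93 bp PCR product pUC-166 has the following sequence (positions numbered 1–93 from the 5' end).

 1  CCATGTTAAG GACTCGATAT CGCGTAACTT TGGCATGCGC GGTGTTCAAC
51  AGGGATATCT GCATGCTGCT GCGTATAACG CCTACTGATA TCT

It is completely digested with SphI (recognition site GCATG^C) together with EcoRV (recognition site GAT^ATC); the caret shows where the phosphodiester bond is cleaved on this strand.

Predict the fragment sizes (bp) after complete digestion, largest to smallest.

24, 19, 19, 18, 9, 4 bp

SphI sites (GCATGC) start at positions 33, 61.
SphI cuts after base 5 of each site (before the last base), so after positions 37, 65.
EcoRV sites (GATATC) start at positions 16, 54, 87.
EcoRV cuts after base 3 of each site, so after positions 18, 56, 89.
Combined cut positions: 18, 37, 56, 65, 89.
Linear molecule, 5 cuts → 6 fragments:
  1–18 → 18 bp
  19–37 → 19 bp
  38–56 → 19 bp
  57–65 → 9 bp
  66–89 → 24 bp
  90–93 → 4 bp
Sorted largest to smallest: 24, 19, 19, 18, 9, 4 bp.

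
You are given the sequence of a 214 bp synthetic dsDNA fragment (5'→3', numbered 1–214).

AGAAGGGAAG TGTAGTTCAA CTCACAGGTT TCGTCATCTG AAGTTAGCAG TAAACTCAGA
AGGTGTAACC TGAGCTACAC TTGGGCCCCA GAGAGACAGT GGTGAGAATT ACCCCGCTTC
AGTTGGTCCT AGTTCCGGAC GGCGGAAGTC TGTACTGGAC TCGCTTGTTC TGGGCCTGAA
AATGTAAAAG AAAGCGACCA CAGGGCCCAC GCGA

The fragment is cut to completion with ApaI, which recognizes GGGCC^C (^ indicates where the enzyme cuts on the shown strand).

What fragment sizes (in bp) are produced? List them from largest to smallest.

120, 87, 7 bp

ApaI sites (GGGCCC) start at positions 83, 203.
ApaI cuts after base 5 of each site (before the last base), so after positions 87, 207.
Linear molecule, 2 cuts → 3 fragments:
  1–87 → 87 bp
  88–207 → 120 bp
  208–214 → 7 bp
Sorted largest to smallest: 120, 87, 7 bp.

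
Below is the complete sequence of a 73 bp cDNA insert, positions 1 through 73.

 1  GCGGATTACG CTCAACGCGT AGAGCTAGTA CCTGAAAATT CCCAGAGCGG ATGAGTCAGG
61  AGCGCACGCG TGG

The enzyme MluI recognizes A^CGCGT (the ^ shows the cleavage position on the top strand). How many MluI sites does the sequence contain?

ACGCGT occurs starting at positions 15, 66.
MluI cuts at 2 sites.

2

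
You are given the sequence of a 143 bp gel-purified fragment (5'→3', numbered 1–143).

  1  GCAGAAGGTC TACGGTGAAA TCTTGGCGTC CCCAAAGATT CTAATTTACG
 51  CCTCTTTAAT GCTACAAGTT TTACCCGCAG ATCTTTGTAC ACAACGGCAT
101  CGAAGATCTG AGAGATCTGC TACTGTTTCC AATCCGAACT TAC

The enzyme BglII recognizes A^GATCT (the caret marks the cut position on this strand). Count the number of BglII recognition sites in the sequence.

3

AGATCT occurs starting at positions 79, 104, 113.
BglII cuts at 3 sites.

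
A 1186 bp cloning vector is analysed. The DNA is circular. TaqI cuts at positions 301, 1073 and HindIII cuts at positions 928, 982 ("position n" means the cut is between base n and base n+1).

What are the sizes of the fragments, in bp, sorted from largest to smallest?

Combined cut positions (sorted): 301, 928, 982, 1073.
Circular molecule, 4 cuts → 4 fragments:
  928 − 301 = 627 bp
  982 − 928 = 54 bp
  1073 − 982 = 91 bp
  wrap: 1186 − 1073 + 301 = 414 bp
Sorted largest to smallest: 627, 414, 91, 54 bp.

627, 414, 91, 54 bp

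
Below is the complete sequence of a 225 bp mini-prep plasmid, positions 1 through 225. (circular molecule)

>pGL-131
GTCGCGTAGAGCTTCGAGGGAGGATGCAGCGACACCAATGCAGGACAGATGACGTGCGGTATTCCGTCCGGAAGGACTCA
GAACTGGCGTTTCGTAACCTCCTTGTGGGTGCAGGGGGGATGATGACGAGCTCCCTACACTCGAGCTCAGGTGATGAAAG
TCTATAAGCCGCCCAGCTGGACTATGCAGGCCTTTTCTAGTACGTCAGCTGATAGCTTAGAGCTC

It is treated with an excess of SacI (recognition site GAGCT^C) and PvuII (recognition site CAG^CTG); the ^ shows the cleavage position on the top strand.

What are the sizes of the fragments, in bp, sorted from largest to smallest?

SacI sites (GAGCTC) start at positions 128, 143, 220.
SacI cuts after base 5 of each site (before the last base), so after positions 132, 147, 224.
PvuII sites (CAGCTG) start at positions 174, 206.
PvuII cuts after base 3 of each site, so after positions 176, 208.
Combined cut positions: 132, 147, 176, 208, 224.
Circular molecule, 5 cuts → 5 fragments:
  133–147 → 15 bp
  148–176 → 29 bp
  177–208 → 32 bp
  209–224 → 16 bp
  225–225 then 1–132 → 1 + 132 = 133 bp
Sorted largest to smallest: 133, 32, 29, 16, 15 bp.

133, 32, 29, 16, 15 bp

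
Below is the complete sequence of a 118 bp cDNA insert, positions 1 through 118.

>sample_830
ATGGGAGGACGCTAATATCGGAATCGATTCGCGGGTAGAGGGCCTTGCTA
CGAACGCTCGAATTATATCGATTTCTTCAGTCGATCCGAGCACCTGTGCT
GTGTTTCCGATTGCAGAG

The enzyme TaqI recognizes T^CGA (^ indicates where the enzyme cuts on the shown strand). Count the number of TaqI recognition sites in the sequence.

TCGA occurs starting at positions 24, 58, 68, 81.
TaqI cuts at 4 sites.

4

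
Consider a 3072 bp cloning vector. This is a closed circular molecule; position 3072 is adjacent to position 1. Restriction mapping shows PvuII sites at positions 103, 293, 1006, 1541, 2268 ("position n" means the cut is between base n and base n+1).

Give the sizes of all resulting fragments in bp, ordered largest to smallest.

907, 727, 713, 535, 190 bp

Circular molecule, 5 cuts → 5 fragments:
  293 − 103 = 190 bp
  1006 − 293 = 713 bp
  1541 − 1006 = 535 bp
  2268 − 1541 = 727 bp
  wrap: 3072 − 2268 + 103 = 907 bp
Sorted largest to smallest: 907, 727, 713, 535, 190 bp.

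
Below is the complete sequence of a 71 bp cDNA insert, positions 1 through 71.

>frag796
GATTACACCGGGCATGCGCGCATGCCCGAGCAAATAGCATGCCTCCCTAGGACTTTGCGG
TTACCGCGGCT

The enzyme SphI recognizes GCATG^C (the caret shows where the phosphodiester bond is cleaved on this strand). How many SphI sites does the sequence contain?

GCATGC occurs starting at positions 12, 20, 37.
SphI cuts at 3 sites.

3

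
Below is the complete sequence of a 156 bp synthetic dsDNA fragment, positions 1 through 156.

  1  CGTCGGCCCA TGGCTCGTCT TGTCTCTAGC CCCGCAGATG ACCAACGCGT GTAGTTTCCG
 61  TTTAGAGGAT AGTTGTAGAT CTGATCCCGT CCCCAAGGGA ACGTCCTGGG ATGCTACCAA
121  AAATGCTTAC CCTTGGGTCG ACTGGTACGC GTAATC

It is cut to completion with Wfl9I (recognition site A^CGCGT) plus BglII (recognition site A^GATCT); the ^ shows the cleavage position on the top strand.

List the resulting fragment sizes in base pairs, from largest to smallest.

Wfl9I sites (ACGCGT) start at positions 45, 147.
Wfl9I cuts after the first base of each site, so after positions 45, 147.
The BglII site (AGATCT) starts at position 77.
BglII cuts after the first base of each site, so after position 77.
Combined cut positions: 45, 77, 147.
Linear molecule, 3 cuts → 4 fragments:
  1–45 → 45 bp
  46–77 → 32 bp
  78–147 → 70 bp
  148–156 → 9 bp
Sorted largest to smallest: 70, 45, 32, 9 bp.

70, 45, 32, 9 bp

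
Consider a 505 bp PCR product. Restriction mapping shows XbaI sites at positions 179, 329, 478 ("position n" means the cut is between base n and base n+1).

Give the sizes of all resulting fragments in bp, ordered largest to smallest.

Linear molecule, 3 cuts → 4 fragments:
  179 − 0 = 179 bp
  329 − 179 = 150 bp
  478 − 329 = 149 bp
  505 − 478 = 27 bp
Sorted largest to smallest: 179, 150, 149, 27 bp.

179, 150, 149, 27 bp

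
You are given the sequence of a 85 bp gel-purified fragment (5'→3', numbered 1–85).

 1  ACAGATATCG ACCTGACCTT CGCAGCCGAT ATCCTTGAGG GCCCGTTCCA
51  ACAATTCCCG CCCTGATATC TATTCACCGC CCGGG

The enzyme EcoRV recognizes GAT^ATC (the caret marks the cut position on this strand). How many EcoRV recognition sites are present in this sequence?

GATATC occurs starting at positions 4, 28, 65.
EcoRV cuts at 3 sites.

3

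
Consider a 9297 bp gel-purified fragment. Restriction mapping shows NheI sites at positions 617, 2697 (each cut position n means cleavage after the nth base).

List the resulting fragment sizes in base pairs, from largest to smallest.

6600, 2080, 617 bp

Linear molecule, 2 cuts → 3 fragments:
  617 − 0 = 617 bp
  2697 − 617 = 2080 bp
  9297 − 2697 = 6600 bp
Sorted largest to smallest: 6600, 2080, 617 bp.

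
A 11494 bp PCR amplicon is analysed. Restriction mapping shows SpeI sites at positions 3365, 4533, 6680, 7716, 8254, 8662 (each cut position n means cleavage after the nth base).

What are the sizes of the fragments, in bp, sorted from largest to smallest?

3365, 2832, 2147, 1168, 1036, 538, 408 bp

Linear molecule, 6 cuts → 7 fragments:
  3365 − 0 = 3365 bp
  4533 − 3365 = 1168 bp
  6680 − 4533 = 2147 bp
  7716 − 6680 = 1036 bp
  8254 − 7716 = 538 bp
  8662 − 8254 = 408 bp
  11494 − 8662 = 2832 bp
Sorted largest to smallest: 3365, 2832, 2147, 1168, 1036, 538, 408 bp.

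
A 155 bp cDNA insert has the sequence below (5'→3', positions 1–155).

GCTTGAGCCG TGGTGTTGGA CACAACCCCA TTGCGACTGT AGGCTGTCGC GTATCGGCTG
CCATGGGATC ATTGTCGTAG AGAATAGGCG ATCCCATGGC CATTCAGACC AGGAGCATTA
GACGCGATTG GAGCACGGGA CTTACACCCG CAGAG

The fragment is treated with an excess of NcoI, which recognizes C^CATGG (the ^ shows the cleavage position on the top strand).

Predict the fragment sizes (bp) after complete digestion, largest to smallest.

61, 61, 33 bp

NcoI sites (CCATGG) start at positions 61, 94.
NcoI cuts after the first base of each site, so after positions 61, 94.
Linear molecule, 2 cuts → 3 fragments:
  1–61 → 61 bp
  62–94 → 33 bp
  95–155 → 61 bp
Sorted largest to smallest: 61, 61, 33 bp.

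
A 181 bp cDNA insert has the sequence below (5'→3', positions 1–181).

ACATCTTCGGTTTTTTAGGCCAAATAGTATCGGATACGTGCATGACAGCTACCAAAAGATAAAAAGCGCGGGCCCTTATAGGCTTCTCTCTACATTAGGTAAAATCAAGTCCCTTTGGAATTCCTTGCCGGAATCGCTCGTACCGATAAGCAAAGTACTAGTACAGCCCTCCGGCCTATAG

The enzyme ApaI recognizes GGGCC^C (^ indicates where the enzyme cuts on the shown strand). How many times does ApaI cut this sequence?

GGGCCC occurs starting at position 70.
ApaI cuts at 1 site.

1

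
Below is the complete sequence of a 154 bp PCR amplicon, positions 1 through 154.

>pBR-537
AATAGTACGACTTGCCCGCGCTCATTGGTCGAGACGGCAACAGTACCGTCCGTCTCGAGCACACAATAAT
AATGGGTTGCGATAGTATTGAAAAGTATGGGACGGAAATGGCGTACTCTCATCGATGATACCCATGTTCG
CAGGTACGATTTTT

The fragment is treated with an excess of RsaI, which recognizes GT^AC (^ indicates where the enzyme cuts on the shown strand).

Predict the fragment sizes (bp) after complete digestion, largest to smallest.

70, 38, 31, 9, 6 bp

RsaI sites (GTAC) start at positions 5, 43, 113, 144.
RsaI cuts after base 2 of each site, so after positions 6, 44, 114, 145.
Linear molecule, 4 cuts → 5 fragments:
  1–6 → 6 bp
  7–44 → 38 bp
  45–114 → 70 bp
  115–145 → 31 bp
  146–154 → 9 bp
Sorted largest to smallest: 70, 38, 31, 9, 6 bp.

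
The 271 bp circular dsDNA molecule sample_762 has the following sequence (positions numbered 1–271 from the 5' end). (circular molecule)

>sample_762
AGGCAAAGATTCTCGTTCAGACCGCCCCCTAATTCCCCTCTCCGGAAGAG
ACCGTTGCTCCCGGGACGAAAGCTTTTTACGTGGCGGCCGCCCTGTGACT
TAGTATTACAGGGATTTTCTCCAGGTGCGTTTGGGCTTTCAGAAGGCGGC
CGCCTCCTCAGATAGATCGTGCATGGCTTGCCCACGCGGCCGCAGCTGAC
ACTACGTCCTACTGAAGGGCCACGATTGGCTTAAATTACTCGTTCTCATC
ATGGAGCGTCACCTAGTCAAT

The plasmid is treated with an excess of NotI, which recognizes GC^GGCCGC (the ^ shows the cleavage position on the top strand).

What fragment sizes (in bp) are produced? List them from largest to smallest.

169, 62, 40 bp

NotI sites (GCGGCCGC) start at positions 84, 146, 186.
NotI cuts after base 2 of each site, so after positions 85, 147, 187.
Circular molecule, 3 cuts → 3 fragments:
  86–147 → 62 bp
  148–187 → 40 bp
  188–271 then 1–85 → 84 + 85 = 169 bp
Sorted largest to smallest: 169, 62, 40 bp.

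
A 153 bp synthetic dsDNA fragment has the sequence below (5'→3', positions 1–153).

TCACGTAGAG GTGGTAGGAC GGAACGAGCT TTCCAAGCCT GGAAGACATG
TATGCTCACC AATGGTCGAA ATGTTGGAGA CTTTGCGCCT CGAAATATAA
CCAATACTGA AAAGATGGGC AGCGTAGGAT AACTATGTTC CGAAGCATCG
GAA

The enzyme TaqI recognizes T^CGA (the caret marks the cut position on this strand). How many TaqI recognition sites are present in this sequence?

2

TCGA occurs starting at positions 66, 90.
TaqI cuts at 2 sites.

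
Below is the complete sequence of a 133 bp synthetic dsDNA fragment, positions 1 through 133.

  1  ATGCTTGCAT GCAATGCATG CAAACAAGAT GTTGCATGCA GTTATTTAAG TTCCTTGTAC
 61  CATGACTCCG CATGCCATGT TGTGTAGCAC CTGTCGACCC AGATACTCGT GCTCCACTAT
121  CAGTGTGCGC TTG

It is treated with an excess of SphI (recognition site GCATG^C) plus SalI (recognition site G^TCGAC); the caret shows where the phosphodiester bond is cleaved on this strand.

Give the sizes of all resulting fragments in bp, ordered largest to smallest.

40, 36, 19, 18, 11, 9 bp

SphI sites (GCATGC) start at positions 7, 16, 34, 70.
SphI cuts after base 5 of each site (before the last base), so after positions 11, 20, 38, 74.
The SalI site (GTCGAC) starts at position 93.
SalI cuts after the first base of each site, so after position 93.
Combined cut positions: 11, 20, 38, 74, 93.
Linear molecule, 5 cuts → 6 fragments:
  1–11 → 11 bp
  12–20 → 9 bp
  21–38 → 18 bp
  39–74 → 36 bp
  75–93 → 19 bp
  94–133 → 40 bp
Sorted largest to smallest: 40, 36, 19, 18, 11, 9 bp.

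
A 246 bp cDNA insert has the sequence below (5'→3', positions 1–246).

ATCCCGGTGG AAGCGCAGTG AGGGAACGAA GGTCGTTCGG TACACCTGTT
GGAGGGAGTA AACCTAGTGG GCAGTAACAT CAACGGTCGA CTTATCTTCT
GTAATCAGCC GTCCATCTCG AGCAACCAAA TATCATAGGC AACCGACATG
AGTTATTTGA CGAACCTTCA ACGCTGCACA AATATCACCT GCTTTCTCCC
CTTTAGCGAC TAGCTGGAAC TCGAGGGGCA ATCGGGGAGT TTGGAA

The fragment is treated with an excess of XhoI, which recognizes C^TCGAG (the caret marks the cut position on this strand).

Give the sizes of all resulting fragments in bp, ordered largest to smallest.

XhoI sites (CTCGAG) start at positions 117, 220.
XhoI cuts after the first base of each site, so after positions 117, 220.
Linear molecule, 2 cuts → 3 fragments:
  1–117 → 117 bp
  118–220 → 103 bp
  221–246 → 26 bp
Sorted largest to smallest: 117, 103, 26 bp.

117, 103, 26 bp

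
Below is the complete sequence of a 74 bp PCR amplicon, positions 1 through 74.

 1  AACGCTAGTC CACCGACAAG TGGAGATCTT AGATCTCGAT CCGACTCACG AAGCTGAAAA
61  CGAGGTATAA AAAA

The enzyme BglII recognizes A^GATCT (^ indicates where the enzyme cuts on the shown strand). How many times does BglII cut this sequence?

2

AGATCT occurs starting at positions 24, 31.
BglII cuts at 2 sites.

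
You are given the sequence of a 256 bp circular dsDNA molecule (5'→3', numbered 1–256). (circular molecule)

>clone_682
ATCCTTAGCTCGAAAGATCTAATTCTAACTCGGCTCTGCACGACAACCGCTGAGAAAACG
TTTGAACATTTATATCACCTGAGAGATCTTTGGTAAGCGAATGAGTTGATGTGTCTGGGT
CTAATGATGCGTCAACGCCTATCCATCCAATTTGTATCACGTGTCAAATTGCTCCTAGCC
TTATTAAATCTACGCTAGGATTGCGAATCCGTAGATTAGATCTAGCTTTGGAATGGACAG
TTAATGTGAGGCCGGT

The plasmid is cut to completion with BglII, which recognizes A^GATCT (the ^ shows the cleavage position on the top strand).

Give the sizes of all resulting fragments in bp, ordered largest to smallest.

BglII sites (AGATCT) start at positions 15, 84, 218.
BglII cuts after the first base of each site, so after positions 15, 84, 218.
Circular molecule, 3 cuts → 3 fragments:
  16–84 → 69 bp
  85–218 → 134 bp
  219–256 then 1–15 → 38 + 15 = 53 bp
Sorted largest to smallest: 134, 69, 53 bp.

134, 69, 53 bp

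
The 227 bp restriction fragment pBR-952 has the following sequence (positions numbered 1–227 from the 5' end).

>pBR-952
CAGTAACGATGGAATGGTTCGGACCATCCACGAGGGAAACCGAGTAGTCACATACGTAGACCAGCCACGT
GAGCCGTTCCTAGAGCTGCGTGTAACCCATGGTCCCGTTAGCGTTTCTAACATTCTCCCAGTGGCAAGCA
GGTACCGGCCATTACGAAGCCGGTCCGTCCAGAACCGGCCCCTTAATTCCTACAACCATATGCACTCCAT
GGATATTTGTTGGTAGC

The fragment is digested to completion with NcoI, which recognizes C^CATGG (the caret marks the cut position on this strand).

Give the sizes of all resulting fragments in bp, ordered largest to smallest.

NcoI sites (CCATGG) start at positions 97, 207.
NcoI cuts after the first base of each site, so after positions 97, 207.
Linear molecule, 2 cuts → 3 fragments:
  1–97 → 97 bp
  98–207 → 110 bp
  208–227 → 20 bp
Sorted largest to smallest: 110, 97, 20 bp.

110, 97, 20 bp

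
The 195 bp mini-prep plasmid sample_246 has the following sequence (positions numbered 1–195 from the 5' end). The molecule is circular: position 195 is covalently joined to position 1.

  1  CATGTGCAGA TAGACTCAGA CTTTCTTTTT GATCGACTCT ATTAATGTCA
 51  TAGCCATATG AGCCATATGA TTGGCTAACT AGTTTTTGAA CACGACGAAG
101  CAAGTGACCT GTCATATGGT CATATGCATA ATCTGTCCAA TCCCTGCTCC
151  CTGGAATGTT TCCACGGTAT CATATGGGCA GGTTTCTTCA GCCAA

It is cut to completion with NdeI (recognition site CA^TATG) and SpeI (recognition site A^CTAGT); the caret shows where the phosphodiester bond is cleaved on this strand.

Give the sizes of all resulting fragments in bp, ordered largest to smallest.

79, 50, 36, 13, 9, 8 bp

NdeI sites (CATATG) start at positions 55, 64, 113, 121, 171.
NdeI cuts after base 2 of each site, so after positions 56, 65, 114, 122, 172.
The SpeI site (ACTAGT) starts at position 78.
SpeI cuts after the first base of each site, so after position 78.
Combined cut positions: 56, 65, 78, 114, 122, 172.
Circular molecule, 6 cuts → 6 fragments:
  57–65 → 9 bp
  66–78 → 13 bp
  79–114 → 36 bp
  115–122 → 8 bp
  123–172 → 50 bp
  173–195 then 1–56 → 23 + 56 = 79 bp
Sorted largest to smallest: 79, 50, 36, 13, 9, 8 bp.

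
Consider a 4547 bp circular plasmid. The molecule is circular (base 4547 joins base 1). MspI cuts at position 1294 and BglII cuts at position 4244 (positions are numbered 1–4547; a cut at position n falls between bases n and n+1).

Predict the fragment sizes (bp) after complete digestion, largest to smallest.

Combined cut positions (sorted): 1294, 4244.
Circular molecule, 2 cuts → 2 fragments:
  4244 − 1294 = 2950 bp
  wrap: 4547 − 4244 + 1294 = 1597 bp
Sorted largest to smallest: 2950, 1597 bp.

2950, 1597 bp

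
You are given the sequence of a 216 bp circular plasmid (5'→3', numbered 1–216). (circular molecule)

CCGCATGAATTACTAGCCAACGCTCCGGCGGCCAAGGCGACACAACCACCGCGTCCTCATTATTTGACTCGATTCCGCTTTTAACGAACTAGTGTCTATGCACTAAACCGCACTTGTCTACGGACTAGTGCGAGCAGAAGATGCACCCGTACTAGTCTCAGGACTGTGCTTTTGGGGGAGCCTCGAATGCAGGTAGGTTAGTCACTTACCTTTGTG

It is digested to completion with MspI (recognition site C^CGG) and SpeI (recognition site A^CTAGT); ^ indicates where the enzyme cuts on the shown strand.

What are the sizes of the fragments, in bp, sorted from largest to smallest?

90, 63, 36, 27 bp

The MspI site (CCGG) starts at position 25.
MspI cuts after the first base of each site, so after position 25.
SpeI sites (ACTAGT) start at positions 88, 124, 151.
SpeI cuts after the first base of each site, so after positions 88, 124, 151.
Combined cut positions: 25, 88, 124, 151.
Circular molecule, 4 cuts → 4 fragments:
  26–88 → 63 bp
  89–124 → 36 bp
  125–151 → 27 bp
  152–216 then 1–25 → 65 + 25 = 90 bp
Sorted largest to smallest: 90, 63, 36, 27 bp.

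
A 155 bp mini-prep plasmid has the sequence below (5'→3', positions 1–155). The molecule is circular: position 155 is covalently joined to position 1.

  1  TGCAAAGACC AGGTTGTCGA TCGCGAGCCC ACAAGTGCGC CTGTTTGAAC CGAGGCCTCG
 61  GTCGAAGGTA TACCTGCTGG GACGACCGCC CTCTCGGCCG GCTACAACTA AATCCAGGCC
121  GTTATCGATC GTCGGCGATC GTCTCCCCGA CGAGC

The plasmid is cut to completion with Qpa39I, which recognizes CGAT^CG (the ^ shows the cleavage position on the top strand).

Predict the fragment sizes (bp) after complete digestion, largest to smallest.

Qpa39I sites (CGATCG) start at positions 18, 126, 136.
Qpa39I cuts after base 4 of each site, so after positions 21, 129, 139.
Circular molecule, 3 cuts → 3 fragments:
  22–129 → 108 bp
  130–139 → 10 bp
  140–155 then 1–21 → 16 + 21 = 37 bp
Sorted largest to smallest: 108, 37, 10 bp.

108, 37, 10 bp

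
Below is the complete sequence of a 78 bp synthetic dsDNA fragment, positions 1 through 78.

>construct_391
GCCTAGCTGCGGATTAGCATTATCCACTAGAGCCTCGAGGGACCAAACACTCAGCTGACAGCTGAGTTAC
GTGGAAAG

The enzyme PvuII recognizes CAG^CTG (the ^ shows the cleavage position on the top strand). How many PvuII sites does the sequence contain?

CAGCTG occurs starting at positions 52, 59.
PvuII cuts at 2 sites.

2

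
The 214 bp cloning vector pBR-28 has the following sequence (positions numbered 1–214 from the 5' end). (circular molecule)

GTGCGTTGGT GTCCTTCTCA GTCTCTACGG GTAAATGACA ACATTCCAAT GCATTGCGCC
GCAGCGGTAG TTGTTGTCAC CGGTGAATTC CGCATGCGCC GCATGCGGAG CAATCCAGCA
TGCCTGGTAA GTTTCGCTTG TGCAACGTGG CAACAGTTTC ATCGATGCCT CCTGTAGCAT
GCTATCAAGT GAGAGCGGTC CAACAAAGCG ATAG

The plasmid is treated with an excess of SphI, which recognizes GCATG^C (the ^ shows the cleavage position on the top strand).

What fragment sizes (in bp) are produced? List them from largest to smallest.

129, 59, 17, 9 bp

SphI sites (GCATGC) start at positions 92, 101, 118, 177.
SphI cuts after base 5 of each site (before the last base), so after positions 96, 105, 122, 181.
Circular molecule, 4 cuts → 4 fragments:
  97–105 → 9 bp
  106–122 → 17 bp
  123–181 → 59 bp
  182–214 then 1–96 → 33 + 96 = 129 bp
Sorted largest to smallest: 129, 59, 17, 9 bp.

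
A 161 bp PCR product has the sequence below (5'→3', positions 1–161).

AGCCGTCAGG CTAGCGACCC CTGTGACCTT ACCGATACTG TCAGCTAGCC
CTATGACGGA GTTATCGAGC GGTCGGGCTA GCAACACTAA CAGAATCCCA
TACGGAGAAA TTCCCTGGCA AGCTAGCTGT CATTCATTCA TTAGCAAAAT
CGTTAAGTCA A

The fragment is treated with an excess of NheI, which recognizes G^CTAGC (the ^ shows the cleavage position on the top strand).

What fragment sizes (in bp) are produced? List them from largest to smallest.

NheI sites (GCTAGC) start at positions 10, 44, 77, 122.
NheI cuts after the first base of each site, so after positions 10, 44, 77, 122.
Linear molecule, 4 cuts → 5 fragments:
  1–10 → 10 bp
  11–44 → 34 bp
  45–77 → 33 bp
  78–122 → 45 bp
  123–161 → 39 bp
Sorted largest to smallest: 45, 39, 34, 33, 10 bp.

45, 39, 34, 33, 10 bp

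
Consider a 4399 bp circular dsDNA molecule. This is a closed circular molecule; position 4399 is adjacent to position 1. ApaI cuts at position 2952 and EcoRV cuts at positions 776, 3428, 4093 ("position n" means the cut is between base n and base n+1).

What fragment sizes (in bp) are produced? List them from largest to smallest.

Combined cut positions (sorted): 776, 2952, 3428, 4093.
Circular molecule, 4 cuts → 4 fragments:
  2952 − 776 = 2176 bp
  3428 − 2952 = 476 bp
  4093 − 3428 = 665 bp
  wrap: 4399 − 4093 + 776 = 1082 bp
Sorted largest to smallest: 2176, 1082, 665, 476 bp.

2176, 1082, 665, 476 bp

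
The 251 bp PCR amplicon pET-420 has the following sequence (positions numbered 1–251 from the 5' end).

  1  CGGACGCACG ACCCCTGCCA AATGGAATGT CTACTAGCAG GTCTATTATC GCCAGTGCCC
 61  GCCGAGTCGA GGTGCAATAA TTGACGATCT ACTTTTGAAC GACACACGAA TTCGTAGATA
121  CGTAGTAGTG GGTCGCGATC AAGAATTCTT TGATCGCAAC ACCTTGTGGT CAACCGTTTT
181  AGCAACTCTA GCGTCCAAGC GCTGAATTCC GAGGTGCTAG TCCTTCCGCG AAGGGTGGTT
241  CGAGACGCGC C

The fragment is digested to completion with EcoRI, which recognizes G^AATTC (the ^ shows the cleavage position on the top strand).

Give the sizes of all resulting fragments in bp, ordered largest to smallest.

EcoRI sites (GAATTC) start at positions 108, 143, 204.
EcoRI cuts after the first base of each site, so after positions 108, 143, 204.
Linear molecule, 3 cuts → 4 fragments:
  1–108 → 108 bp
  109–143 → 35 bp
  144–204 → 61 bp
  205–251 → 47 bp
Sorted largest to smallest: 108, 61, 47, 35 bp.

108, 61, 47, 35 bp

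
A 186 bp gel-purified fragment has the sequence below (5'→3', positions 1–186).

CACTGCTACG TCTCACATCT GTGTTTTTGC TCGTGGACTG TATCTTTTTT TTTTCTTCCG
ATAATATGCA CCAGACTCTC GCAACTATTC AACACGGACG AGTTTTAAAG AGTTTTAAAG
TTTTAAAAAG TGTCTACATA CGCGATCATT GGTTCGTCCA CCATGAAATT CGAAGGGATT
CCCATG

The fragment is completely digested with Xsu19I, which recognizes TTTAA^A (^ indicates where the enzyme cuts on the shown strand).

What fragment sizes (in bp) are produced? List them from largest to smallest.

108, 60, 10, 8 bp

Xsu19I sites (TTTAAA) start at positions 104, 114, 122.
Xsu19I cuts after base 5 of each site (before the last base), so after positions 108, 118, 126.
Linear molecule, 3 cuts → 4 fragments:
  1–108 → 108 bp
  109–118 → 10 bp
  119–126 → 8 bp
  127–186 → 60 bp
Sorted largest to smallest: 108, 60, 10, 8 bp.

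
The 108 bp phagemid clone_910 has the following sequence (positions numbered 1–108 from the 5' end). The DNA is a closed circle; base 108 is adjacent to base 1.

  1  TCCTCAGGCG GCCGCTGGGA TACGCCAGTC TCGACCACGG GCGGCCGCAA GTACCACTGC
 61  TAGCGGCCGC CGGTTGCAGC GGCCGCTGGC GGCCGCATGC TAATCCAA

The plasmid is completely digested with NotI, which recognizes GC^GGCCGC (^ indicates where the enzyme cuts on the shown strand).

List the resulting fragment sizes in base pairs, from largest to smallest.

NotI sites (GCGGCCGC) start at positions 8, 41, 63, 79, 89.
NotI cuts after base 2 of each site, so after positions 9, 42, 64, 80, 90.
Circular molecule, 5 cuts → 5 fragments:
  10–42 → 33 bp
  43–64 → 22 bp
  65–80 → 16 bp
  81–90 → 10 bp
  91–108 then 1–9 → 18 + 9 = 27 bp
Sorted largest to smallest: 33, 27, 22, 16, 10 bp.

33, 27, 22, 16, 10 bp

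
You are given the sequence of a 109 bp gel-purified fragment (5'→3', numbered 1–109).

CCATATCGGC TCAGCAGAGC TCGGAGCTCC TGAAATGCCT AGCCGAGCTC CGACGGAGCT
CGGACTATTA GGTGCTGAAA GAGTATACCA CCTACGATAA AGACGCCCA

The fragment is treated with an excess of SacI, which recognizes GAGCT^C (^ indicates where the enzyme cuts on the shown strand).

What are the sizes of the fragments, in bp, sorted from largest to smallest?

SacI sites (GAGCTC) start at positions 17, 24, 45, 56.
SacI cuts after base 5 of each site (before the last base), so after positions 21, 28, 49, 60.
Linear molecule, 4 cuts → 5 fragments:
  1–21 → 21 bp
  22–28 → 7 bp
  29–49 → 21 bp
  50–60 → 11 bp
  61–109 → 49 bp
Sorted largest to smallest: 49, 21, 21, 11, 7 bp.

49, 21, 21, 11, 7 bp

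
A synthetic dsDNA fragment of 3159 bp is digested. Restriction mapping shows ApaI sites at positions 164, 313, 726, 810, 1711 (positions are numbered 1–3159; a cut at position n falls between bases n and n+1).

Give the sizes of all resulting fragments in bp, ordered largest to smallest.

Linear molecule, 5 cuts → 6 fragments:
  164 − 0 = 164 bp
  313 − 164 = 149 bp
  726 − 313 = 413 bp
  810 − 726 = 84 bp
  1711 − 810 = 901 bp
  3159 − 1711 = 1448 bp
Sorted largest to smallest: 1448, 901, 413, 164, 149, 84 bp.

1448, 901, 413, 164, 149, 84 bp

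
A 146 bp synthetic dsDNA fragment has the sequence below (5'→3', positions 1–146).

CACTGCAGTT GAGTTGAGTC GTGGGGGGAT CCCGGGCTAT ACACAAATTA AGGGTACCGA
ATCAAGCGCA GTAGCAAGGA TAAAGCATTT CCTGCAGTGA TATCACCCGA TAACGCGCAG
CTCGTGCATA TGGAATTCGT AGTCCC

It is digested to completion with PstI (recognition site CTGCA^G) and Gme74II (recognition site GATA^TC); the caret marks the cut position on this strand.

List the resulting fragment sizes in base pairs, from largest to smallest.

89, 44, 7, 6 bp

PstI sites (CTGCAG) start at positions 3, 92.
PstI cuts after base 5 of each site (before the last base), so after positions 7, 96.
The Gme74II site (GATATC) starts at position 99.
Gme74II cuts after base 4 of each site, so after position 102.
Combined cut positions: 7, 96, 102.
Linear molecule, 3 cuts → 4 fragments:
  1–7 → 7 bp
  8–96 → 89 bp
  97–102 → 6 bp
  103–146 → 44 bp
Sorted largest to smallest: 89, 44, 7, 6 bp.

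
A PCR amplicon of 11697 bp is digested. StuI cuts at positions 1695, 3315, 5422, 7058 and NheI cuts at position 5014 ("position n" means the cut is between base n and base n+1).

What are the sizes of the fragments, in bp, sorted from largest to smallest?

4639, 1699, 1695, 1636, 1620, 408 bp

Combined cut positions (sorted): 1695, 3315, 5014, 5422, 7058.
Linear molecule, 5 cuts → 6 fragments:
  1695 − 0 = 1695 bp
  3315 − 1695 = 1620 bp
  5014 − 3315 = 1699 bp
  5422 − 5014 = 408 bp
  7058 − 5422 = 1636 bp
  11697 − 7058 = 4639 bp
Sorted largest to smallest: 4639, 1699, 1695, 1636, 1620, 408 bp.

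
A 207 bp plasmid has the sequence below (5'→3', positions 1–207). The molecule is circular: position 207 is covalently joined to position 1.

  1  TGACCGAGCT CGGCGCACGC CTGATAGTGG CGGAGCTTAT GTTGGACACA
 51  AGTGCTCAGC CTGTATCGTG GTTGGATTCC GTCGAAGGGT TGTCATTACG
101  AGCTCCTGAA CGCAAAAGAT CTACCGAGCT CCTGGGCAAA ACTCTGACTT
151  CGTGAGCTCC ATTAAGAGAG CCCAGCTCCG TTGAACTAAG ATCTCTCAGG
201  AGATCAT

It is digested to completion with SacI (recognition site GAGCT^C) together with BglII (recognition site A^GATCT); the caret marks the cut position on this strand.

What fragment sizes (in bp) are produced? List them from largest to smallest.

SacI sites (GAGCTC) start at positions 6, 100, 126, 154.
SacI cuts after base 5 of each site (before the last base), so after positions 10, 104, 130, 158.
BglII sites (AGATCT) start at positions 117, 189.
BglII cuts after the first base of each site, so after positions 117, 189.
Combined cut positions: 10, 104, 117, 130, 158, 189.
Circular molecule, 6 cuts → 6 fragments:
  11–104 → 94 bp
  105–117 → 13 bp
  118–130 → 13 bp
  131–158 → 28 bp
  159–189 → 31 bp
  190–207 then 1–10 → 18 + 10 = 28 bp
Sorted largest to smallest: 94, 31, 28, 28, 13, 13 bp.

94, 31, 28, 28, 13, 13 bp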